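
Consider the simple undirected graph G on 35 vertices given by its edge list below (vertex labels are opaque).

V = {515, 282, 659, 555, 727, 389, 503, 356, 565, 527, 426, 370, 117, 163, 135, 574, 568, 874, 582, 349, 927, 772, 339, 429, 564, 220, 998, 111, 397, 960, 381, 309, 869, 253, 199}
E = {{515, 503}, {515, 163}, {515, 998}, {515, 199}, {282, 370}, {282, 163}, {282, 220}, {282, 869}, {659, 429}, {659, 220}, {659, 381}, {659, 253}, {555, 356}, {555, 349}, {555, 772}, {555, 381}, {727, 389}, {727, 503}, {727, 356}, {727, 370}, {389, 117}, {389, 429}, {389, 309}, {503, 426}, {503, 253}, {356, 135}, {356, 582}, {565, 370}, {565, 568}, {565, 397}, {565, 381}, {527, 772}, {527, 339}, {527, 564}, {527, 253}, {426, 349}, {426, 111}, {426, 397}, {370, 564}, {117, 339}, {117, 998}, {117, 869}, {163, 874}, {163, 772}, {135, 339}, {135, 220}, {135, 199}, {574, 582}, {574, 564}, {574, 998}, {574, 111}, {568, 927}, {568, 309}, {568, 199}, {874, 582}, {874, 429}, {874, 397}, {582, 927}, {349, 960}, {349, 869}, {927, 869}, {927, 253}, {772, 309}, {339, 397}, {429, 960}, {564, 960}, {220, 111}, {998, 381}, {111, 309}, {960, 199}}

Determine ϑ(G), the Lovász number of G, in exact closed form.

deg(381) = 4; N(381) = {659, 555, 565, 998}.
deg(199) = 4; N(199) = {515, 135, 568, 960}.
Vertex 555 has 4 neighbors: 356, 349, 772, 381.
deg(503) = 4; N(503) = {515, 727, 426, 253}.
Every vertex has degree 4 (N=35); this is K(7,3), the Kneser graph.
A has 4 distinct eigenvalues ≈ [4.0, 2.0, -1.0, -3.0].
Lovász (edge-transitive): ϑ = −35·(-3)/((4)−(-3)) = 15.
= 15.000000000… (decimal).

15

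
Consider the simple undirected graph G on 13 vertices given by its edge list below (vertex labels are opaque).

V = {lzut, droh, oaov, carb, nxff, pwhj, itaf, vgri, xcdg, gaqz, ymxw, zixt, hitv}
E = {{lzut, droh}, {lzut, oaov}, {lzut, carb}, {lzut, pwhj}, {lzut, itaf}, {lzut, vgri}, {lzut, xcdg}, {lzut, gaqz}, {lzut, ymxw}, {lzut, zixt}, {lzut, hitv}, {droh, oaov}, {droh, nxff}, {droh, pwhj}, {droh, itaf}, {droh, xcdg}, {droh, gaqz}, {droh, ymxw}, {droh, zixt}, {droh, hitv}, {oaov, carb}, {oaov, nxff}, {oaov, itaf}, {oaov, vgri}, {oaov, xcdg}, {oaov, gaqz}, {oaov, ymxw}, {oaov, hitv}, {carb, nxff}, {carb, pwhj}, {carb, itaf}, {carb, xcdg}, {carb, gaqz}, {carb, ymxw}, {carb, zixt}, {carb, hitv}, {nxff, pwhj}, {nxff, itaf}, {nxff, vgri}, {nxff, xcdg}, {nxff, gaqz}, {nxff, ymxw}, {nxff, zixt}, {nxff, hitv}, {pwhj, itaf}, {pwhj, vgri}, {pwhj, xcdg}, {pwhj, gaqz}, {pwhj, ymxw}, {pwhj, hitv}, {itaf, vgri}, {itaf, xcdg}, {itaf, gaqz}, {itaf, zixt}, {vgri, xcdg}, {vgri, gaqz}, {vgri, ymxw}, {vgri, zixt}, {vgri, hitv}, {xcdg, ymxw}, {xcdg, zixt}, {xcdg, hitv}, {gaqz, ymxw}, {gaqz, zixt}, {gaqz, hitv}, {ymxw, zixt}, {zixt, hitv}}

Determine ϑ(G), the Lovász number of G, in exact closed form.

deg(zixt) = 10; N(zixt) = {lzut, droh, carb, nxff, itaf, vgri, xcdg, gaqz, ymxw, hitv}.
Vertex itaf has 10 neighbors: lzut, droh, oaov, carb, nxff, pwhj, vgri, xcdg, gaqz, zixt.
deg(lzut) = 11; N(lzut) = {droh, oaov, carb, pwhj, itaf, vgri, xcdg, gaqz, ymxw, zixt, hitv}.
Vertex nxff has 11 neighbors: droh, oaov, carb, pwhj, itaf, vgri, xcdg, gaqz, ymxw, zixt, hitv.
G = K_{3,3,3,2,2}: α = 3 = χ(Ḡ), so ϑ = 3.
ϑ(G) ≈ 3.00000.
3 ≤ 3 ≤ 3: collapsed.

3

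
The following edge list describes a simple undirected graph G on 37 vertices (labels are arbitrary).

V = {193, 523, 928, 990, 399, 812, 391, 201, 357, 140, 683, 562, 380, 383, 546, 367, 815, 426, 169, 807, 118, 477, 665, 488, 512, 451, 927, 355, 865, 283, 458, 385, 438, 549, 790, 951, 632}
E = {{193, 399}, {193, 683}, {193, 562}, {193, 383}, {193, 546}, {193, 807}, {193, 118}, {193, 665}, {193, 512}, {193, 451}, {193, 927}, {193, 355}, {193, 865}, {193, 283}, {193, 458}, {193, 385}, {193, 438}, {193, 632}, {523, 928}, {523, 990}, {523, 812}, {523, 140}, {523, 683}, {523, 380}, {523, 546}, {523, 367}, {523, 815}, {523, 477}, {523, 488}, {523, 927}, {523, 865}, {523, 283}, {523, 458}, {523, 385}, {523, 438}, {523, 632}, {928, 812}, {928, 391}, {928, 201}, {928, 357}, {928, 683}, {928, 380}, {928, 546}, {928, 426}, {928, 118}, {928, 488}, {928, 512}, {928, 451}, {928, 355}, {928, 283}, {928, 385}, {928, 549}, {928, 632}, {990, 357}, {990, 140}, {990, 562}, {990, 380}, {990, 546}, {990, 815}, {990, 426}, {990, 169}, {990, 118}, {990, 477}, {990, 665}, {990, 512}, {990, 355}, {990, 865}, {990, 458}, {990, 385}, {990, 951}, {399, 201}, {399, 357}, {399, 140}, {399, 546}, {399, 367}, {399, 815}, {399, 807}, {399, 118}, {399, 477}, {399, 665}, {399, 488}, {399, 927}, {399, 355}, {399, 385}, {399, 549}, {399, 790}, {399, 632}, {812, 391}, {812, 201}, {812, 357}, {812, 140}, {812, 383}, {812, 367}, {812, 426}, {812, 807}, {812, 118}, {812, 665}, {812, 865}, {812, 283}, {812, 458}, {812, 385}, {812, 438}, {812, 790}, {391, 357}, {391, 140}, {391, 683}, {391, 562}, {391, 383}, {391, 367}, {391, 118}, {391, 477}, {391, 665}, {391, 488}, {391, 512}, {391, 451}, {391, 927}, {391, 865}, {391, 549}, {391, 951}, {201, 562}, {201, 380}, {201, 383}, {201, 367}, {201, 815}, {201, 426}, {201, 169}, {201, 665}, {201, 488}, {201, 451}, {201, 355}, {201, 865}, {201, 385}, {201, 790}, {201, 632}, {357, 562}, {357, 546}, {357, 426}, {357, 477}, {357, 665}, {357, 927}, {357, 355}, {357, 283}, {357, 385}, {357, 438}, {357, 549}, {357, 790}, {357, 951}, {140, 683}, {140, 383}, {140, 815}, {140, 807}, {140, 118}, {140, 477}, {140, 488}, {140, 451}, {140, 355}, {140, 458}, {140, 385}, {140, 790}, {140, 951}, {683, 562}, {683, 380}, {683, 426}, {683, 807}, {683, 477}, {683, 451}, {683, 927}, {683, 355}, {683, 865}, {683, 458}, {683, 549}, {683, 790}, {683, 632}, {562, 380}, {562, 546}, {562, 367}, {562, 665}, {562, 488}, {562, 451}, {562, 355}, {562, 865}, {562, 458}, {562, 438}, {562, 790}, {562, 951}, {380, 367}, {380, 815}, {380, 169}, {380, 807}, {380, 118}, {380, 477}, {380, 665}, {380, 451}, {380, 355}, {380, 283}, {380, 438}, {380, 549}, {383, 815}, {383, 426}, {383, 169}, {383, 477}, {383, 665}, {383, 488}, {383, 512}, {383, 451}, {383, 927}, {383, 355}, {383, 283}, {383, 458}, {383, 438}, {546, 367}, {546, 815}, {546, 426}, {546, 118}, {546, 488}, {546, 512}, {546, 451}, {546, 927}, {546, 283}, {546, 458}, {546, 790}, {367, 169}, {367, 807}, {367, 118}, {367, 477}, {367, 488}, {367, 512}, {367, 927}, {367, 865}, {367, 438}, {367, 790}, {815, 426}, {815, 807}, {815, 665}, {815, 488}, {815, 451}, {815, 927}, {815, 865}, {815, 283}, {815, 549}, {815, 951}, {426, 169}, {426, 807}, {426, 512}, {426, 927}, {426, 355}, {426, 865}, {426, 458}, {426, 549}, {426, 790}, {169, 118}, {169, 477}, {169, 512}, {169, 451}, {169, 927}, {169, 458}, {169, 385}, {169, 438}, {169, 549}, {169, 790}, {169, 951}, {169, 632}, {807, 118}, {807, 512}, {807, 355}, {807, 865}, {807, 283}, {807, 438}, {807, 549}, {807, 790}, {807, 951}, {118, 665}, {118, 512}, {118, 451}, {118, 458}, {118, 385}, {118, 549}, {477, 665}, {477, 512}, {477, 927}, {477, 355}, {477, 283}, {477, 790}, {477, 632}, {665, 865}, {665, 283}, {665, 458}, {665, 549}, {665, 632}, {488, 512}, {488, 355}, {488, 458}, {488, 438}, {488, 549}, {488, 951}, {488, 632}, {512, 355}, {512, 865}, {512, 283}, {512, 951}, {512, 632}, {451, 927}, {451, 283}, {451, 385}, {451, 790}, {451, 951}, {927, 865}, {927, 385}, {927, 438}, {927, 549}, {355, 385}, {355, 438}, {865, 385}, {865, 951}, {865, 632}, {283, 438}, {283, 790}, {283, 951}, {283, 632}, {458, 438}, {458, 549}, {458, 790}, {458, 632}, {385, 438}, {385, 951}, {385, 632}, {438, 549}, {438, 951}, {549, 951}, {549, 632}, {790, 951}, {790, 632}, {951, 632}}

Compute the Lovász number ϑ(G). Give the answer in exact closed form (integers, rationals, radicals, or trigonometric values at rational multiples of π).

sqrt(37)

deg(990) = 18; N(990) = {523, 357, 140, 562, 380, 546, 815, 426, 169, 118, 477, 665, 512, 355, 865, 458, 385, 951}.
deg(169) = 18; N(169) = {990, 201, 380, 383, 367, 426, 118, 477, 512, 451, 927, 458, 385, 438, 549, 790, 951, 632}.
N(118) = {193, 928, 990, 399, 812, 391, 140, 380, 546, 367, 169, 807, 665, 512, 451, 458, 385, 549}, |N(118)| = 18.
Vertex 790 has 18 neighbors: 399, 812, 201, 357, 140, 683, 562, 546, 367, 426, 169, 807, 477, 451, 283, 458, 951, 632.
G on 37 vertices is 18-regular; strongly regular (37,18,8,9).
A has 3 distinct eigenvalues ≈ [18.0, 2.5414, -3.5414].
Lovász: ϑ = −37(-sqrt(37)/2 - 1/2)/(18+-(-sqrt(37)/2 - 1/2)) = sqrt(37).
Numerically 6.0828.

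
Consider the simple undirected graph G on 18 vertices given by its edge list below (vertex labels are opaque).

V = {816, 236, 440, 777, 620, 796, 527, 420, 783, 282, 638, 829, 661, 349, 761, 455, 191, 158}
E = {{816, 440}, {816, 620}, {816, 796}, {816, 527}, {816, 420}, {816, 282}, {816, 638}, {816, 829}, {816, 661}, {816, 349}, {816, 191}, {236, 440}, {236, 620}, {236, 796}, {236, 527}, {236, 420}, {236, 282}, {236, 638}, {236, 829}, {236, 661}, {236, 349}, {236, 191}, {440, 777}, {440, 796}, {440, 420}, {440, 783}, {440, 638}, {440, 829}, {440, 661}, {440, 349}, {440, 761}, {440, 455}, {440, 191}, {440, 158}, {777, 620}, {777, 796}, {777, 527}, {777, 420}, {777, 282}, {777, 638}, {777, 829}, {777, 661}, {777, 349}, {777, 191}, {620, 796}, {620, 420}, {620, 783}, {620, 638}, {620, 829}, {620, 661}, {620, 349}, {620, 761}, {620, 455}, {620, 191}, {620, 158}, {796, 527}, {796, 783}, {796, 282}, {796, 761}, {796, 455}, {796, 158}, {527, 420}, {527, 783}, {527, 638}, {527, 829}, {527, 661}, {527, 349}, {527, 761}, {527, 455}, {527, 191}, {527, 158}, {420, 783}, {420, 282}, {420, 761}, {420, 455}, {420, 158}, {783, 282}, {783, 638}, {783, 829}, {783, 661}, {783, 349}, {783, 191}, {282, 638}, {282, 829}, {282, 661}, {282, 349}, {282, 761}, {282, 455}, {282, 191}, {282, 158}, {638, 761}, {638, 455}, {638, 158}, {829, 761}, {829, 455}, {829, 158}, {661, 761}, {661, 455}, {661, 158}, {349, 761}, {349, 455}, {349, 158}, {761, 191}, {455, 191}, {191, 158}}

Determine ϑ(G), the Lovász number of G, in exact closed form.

7

deg(349) = 11; N(349) = {816, 236, 440, 777, 620, 527, 783, 282, 761, 455, 158}.
N(527) = {816, 236, 777, 796, 420, 783, 638, 829, 661, 349, 761, 455, 191, 158}, |N(527)| = 14.
N(455) = {440, 620, 796, 527, 420, 282, 638, 829, 661, 349, 191}, |N(455)| = 11.
Vertex 620 has 14 neighbors: 816, 236, 777, 796, 420, 783, 638, 829, 661, 349, 761, 455, 191, 158.
Complete 3-partite, parts [7, 7, 4]: perfect, ϑ = α = 7.
= 7.000000000… (decimal).
Sandwich: α(G)=7 ≤ ϑ(G)=7 ≤ χ(Ḡ)=7 (collapsed).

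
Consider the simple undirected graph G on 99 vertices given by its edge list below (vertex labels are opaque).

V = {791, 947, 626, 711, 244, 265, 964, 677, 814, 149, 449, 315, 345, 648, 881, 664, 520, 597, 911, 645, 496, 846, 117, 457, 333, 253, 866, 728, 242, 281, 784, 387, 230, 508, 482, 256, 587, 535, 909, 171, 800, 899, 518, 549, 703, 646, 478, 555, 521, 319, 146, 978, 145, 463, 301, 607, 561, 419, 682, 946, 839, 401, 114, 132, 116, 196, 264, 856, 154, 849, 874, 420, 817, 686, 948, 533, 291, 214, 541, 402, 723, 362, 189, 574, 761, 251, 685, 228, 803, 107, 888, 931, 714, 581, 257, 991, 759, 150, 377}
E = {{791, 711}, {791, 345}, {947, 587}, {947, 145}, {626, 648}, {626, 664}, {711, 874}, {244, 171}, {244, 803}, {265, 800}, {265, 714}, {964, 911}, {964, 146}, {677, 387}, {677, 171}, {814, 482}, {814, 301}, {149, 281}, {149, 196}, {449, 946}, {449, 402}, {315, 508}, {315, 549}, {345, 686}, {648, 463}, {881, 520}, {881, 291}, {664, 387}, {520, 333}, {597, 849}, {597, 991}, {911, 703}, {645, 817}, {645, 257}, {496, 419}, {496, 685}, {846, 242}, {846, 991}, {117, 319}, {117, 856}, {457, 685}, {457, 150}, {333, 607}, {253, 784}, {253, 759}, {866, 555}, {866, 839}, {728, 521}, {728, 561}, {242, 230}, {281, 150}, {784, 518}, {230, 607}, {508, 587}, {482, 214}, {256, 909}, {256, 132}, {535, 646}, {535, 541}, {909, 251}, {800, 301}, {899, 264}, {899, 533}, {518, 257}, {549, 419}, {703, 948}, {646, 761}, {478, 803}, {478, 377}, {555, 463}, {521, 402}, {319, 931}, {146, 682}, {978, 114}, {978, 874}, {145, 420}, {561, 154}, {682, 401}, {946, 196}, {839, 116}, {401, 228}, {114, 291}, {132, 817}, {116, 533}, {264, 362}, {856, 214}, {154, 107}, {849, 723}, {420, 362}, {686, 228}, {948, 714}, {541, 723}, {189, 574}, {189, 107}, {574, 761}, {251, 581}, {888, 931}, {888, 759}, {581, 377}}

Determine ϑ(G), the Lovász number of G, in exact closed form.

99*cos(pi/99)/(cos(pi/99) + 1)

deg(685) = 2; N(685) = {496, 457}.
N(256) = {909, 132}, |N(256)| = 2.
deg(723) = 2; N(723) = {849, 541}.
Vertex 401 has 2 neighbors: 682, 228.
99-vertex 2-regular graph: a single 99-cycle (edge-transitive).
A has 50 distinct eigenvalues ≈ [2.0, 1.99597, 1.98391, 1.96386, 1.9359, 1.90014, 1.85674, 1.80585, 1.7477, 1.68251, 1.61054, 1.53209, 1.44747, 1.35702, 1.26111, 1.16011, 1.05445, 0.94454, 0.83083, 0.71377, 0.59384, 0.47152, 0.3473, 0.22168, 0.09516, -0.03173, -0.1585, -0.28463, -0.40961, -0.53295, -0.65414, -0.77269, -0.88813, -1.0, -1.10784, -1.21122, -1.30972, -1.40295, -1.49053, -1.57211, -1.64735, -1.71597, -1.77767, -1.83222, -1.87939, -1.91899, -1.95086, -1.97488, -1.99094, -1.99899].
Lovász: ϑ = −99(-2*cos(pi/99))/(2+-(-1)*2*cos(pi/99)) = 99*cos(pi/99)/(cos(pi/99) + 1).
Numerically 49.48754.
49 ≤ 99*cos(pi/99)/(cos(pi/99) + 1) ≤ 50: both strict.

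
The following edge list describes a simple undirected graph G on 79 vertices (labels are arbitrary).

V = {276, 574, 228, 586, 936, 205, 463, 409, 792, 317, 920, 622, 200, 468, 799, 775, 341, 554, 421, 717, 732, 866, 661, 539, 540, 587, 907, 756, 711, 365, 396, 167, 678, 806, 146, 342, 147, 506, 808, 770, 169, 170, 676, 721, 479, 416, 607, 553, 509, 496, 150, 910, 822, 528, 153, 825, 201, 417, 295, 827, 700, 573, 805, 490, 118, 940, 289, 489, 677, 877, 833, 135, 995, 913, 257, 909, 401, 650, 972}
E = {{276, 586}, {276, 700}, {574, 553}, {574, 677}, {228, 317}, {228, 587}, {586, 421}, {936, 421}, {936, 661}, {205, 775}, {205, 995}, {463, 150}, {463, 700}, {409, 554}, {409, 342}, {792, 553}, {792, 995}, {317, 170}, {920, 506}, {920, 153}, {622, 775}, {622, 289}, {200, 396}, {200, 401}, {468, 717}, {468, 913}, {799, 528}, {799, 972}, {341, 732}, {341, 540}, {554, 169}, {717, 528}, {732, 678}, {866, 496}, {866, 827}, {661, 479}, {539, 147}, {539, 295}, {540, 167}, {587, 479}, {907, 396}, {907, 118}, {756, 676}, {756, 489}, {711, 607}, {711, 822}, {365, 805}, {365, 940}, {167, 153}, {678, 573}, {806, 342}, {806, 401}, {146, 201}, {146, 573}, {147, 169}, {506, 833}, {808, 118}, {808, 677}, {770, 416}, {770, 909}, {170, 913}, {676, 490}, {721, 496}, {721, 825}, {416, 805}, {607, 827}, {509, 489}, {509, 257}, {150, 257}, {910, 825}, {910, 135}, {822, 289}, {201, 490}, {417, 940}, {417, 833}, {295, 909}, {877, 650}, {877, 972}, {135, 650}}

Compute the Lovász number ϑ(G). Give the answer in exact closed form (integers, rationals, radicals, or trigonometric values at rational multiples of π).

79*cos(pi/79)/(cos(pi/79) + 1)

Vertex 295 has 2 neighbors: 539, 909.
N(401) = {200, 806}, |N(401)| = 2.
deg(907) = 2; N(907) = {396, 118}.
Vertex 289 has 2 neighbors: 622, 822.
79-vertex 2-regular graph: a single 79-cycle (edge-transitive).
Distinct eigenvalues (to 3 d.p.): [2.0, 1.994, 1.975, 1.943, 1.9, 1.844, 1.777, 1.698, 1.609, 1.509, 1.4, 1.282, 1.156, 1.023, 0.883, 0.738, 0.588, 0.434, 0.277, 0.119, -0.04, -0.199, -0.356, -0.511, -0.663, -0.811, -0.954, -1.09, -1.22, -1.342, -1.456, -1.56, -1.655, -1.739, -1.812, -1.873, -1.923, -1.961, -1.986, -1.998].
Lovász (edge-transitive): ϑ = −79·(-2*cos(pi/79))/((2)−(-2*cos(pi/79))) = 79*cos(pi/79)/(cos(pi/79) + 1).
Numerically 39.4844.
Sandwich: α(G)=39 ≤ ϑ(G)=79*cos(pi/79)/(cos(pi/79) + 1) ≤ χ(Ḡ)=40 (both strict).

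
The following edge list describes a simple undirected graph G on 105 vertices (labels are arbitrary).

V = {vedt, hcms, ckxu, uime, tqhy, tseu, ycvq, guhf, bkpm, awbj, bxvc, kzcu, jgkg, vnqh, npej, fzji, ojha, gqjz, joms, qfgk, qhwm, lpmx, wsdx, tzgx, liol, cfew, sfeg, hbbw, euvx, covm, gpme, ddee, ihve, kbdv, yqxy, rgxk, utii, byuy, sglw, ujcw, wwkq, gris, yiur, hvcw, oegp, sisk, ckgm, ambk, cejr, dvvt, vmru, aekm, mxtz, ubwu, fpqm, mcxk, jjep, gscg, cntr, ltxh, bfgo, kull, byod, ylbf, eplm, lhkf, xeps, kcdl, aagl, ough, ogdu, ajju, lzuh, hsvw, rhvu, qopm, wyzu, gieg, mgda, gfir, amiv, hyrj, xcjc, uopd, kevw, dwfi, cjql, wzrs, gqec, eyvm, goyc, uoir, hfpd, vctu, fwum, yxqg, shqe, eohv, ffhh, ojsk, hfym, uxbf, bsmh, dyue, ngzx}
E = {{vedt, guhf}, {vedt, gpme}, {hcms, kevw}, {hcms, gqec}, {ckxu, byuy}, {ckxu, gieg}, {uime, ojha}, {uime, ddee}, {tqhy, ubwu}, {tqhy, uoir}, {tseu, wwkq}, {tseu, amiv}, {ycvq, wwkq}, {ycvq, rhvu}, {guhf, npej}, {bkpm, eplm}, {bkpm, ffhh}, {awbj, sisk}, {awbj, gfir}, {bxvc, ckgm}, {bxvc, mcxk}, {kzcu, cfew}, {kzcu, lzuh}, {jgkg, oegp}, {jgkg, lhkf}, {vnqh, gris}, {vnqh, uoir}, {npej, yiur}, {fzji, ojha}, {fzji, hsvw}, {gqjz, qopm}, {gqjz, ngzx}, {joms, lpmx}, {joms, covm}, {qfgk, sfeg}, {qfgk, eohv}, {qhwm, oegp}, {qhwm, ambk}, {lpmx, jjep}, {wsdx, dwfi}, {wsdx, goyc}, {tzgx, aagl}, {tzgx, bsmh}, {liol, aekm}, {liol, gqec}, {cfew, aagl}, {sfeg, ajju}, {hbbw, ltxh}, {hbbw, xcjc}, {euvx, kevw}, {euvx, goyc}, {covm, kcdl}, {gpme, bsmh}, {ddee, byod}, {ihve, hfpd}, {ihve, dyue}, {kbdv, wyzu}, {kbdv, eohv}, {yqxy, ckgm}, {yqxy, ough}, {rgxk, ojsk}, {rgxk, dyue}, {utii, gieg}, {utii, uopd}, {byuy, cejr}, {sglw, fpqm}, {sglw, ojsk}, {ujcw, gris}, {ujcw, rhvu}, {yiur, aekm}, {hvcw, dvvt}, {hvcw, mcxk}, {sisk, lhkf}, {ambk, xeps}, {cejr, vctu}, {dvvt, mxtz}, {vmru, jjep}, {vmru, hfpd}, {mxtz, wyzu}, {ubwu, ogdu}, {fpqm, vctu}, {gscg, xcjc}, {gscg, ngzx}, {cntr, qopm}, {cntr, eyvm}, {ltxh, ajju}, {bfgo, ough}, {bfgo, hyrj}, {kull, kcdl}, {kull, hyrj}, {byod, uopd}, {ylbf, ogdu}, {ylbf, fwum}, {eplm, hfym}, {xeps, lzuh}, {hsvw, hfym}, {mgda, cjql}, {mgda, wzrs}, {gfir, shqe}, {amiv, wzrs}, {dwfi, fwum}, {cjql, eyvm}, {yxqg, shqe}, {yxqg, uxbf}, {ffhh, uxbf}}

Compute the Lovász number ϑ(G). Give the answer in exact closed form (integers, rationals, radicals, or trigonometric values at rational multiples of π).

deg(eyvm) = 2; N(eyvm) = {cntr, cjql}.
N(ujcw) = {gris, rhvu}, |N(ujcw)| = 2.
Vertex hbbw has 2 neighbors: ltxh, xcjc.
Vertex eplm has 2 neighbors: bkpm, hfym.
2-regular, N=105; this is C_{105}, the 105-cycle.
A has 53 distinct eigenvalues ≈ [2.0, 1.99642, 1.98569, 1.96786, 1.94298, 1.91115, 1.87247, 1.82709, 1.77517, 1.7169, 1.65248, 1.58214, 1.50614, 1.42475, 1.33826, 1.24698, 1.15123, 1.05137, 0.94774, 0.84071, 0.73068, 0.61803, 0.50317, 0.38651, 0.26847, 0.14946, 0.02992, -0.08973, -0.20906, -0.32764, -0.44504, -0.56085, -0.67466, -0.78605, -0.89463, -1.0, -1.10179, -1.19964, -1.2932, -1.38213, -1.4661, -1.54483, -1.61803, -1.68544, -1.74682, -1.80194, -1.85061, -1.89265, -1.92793, -1.9563, -1.97766, -1.99195, -1.9991].
ϑ = −N·λ_min/(λ_max−λ_min) = −105·(-2*cos(pi/105))/(2−(-2*cos(pi/105))) = 105*cos(pi/105)/(cos(pi/105) + 1).
ϑ(G) ≈ 52.488248718.
Check 52 ≤ 105*cos(pi/105)/(cos(pi/105) + 1) ≤ 53: both strict.

105*cos(pi/105)/(cos(pi/105) + 1)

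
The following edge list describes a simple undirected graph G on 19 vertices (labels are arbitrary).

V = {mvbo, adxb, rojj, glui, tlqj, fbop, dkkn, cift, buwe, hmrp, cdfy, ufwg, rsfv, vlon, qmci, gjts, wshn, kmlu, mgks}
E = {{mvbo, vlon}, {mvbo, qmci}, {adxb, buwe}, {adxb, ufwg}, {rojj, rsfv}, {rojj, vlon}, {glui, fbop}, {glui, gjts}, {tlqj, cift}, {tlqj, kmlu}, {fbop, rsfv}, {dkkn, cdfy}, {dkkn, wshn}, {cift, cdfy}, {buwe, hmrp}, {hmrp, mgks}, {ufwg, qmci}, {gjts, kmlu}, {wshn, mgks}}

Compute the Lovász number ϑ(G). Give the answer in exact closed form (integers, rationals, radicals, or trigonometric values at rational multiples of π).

deg(glui) = 2; N(glui) = {fbop, gjts}.
deg(tlqj) = 2; N(tlqj) = {cift, kmlu}.
Vertex qmci has 2 neighbors: mvbo, ufwg.
Vertex adxb has 2 neighbors: buwe, ufwg.
Regular of degree 2 on 19 vertices: this is C_{19}, the 19-cycle.
spec(A) ≈ [2.0, 1.892, 1.578, 1.094, 0.491, -0.165, -0.803, -1.355, -1.759, -1.973] (distinct, 3 d.p.).
ϑ = −N·λ_min/(λ_max−λ_min) = −19·(-2*cos(pi/19))/(2−(-2*cos(pi/19))) = 19*cos(pi/19)/(cos(pi/19) + 1).
= 9.434771374… (decimal).
Check 9 ≤ 19*cos(pi/19)/(cos(pi/19) + 1) ≤ 10: both strict.

19*cos(pi/19)/(cos(pi/19) + 1)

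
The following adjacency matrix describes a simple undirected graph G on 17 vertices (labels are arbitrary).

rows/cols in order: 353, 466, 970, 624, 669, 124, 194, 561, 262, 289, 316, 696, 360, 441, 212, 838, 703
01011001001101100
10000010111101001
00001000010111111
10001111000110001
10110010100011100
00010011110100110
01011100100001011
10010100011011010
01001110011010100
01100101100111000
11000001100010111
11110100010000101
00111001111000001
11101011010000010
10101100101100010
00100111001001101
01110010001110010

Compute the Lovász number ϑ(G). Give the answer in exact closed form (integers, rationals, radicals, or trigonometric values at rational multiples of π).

sqrt(17)

Vertex 669 has 8 neighbors: 353, 970, 624, 194, 262, 360, 441, 212.
N(624) = {353, 669, 124, 194, 561, 696, 360, 703}, |N(624)| = 8.
Vertex 289 has 8 neighbors: 466, 970, 124, 561, 262, 696, 360, 441.
N(262) = {466, 669, 124, 194, 289, 316, 360, 212}, |N(262)| = 8.
8-regular, N=17; Paley(17): SR with (k,λ,μ)=(8,3,4).
spec(A) ≈ [8.0, 1.562, -2.562] (distinct, 3 d.p.).
With N=17: ϑ(G) = 17·(-(-sqrt(17)/2 - 1/2))/(8−(-sqrt(17)/2 - 1/2)) = sqrt(17).
≈ 4.12311 (to 5 d.p.).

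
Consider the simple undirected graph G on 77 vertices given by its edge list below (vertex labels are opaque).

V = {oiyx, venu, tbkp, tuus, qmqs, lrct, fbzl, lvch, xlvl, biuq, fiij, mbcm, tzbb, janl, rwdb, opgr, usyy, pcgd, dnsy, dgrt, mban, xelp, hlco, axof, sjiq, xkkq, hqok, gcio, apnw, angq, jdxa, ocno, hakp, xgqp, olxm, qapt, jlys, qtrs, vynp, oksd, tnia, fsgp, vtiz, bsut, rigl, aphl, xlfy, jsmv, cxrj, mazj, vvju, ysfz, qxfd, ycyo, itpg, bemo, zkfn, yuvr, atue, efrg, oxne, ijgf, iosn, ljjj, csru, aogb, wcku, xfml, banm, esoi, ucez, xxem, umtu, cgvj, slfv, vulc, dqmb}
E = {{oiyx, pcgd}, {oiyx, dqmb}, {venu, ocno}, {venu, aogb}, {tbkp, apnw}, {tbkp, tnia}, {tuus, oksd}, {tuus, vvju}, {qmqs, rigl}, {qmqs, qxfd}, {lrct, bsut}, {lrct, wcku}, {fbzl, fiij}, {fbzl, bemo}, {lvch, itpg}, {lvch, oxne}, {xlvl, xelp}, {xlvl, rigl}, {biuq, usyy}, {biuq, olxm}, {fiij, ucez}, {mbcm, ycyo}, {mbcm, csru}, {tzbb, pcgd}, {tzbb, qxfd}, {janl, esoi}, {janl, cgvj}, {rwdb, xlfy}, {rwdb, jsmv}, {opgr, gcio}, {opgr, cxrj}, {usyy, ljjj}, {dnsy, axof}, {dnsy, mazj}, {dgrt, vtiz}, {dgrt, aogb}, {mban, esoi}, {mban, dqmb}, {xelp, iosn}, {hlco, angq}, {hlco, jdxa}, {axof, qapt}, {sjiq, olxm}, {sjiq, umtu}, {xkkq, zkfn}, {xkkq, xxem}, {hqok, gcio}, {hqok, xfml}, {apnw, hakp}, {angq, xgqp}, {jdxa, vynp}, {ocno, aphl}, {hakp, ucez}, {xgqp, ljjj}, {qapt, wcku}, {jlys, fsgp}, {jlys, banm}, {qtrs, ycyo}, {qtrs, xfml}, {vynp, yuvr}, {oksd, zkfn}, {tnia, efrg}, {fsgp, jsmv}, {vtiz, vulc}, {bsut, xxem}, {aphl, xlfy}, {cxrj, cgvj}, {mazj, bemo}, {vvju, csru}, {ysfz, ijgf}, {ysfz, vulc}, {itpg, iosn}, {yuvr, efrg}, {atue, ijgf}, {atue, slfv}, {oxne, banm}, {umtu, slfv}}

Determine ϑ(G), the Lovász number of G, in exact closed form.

deg(usyy) = 2; N(usyy) = {biuq, ljjj}.
deg(iosn) = 2; N(iosn) = {xelp, itpg}.
deg(aogb) = 2; N(aogb) = {venu, dgrt}.
N(mban) = {esoi, dqmb}, |N(mban)| = 2.
G on 77 vertices is 2-regular; a single 77-cycle (edge-transitive).
spec(A) ≈ [2.0, 1.9933, 1.9734, 1.9404, 1.8944, 1.8358, 1.765, 1.6825, 1.5888, 1.4845, 1.3703, 1.247, 1.1154, 0.9764, 0.8308, 0.6798, 0.5242, 0.3651, 0.2036, 0.0408, -0.1223, -0.2846, -0.445, -0.6025, -0.7559, -0.9043, -1.0467, -1.1822, -1.3097, -1.4286, -1.5379, -1.637, -1.7252, -1.8019, -1.8667, -1.919, -1.9585, -1.985, -1.9983] (distinct, 4 d.p.).
Lovász (edge-transitive): ϑ = −77·(-2*cos(pi/77))/((2)−(-2*cos(pi/77))) = 77*cos(pi/77)/(cos(pi/77) + 1).
≈ 38.4839735 (to 7 d.p.).
38 ≤ 77*cos(pi/77)/(cos(pi/77) + 1) ≤ 39: both strict.

77*cos(pi/77)/(cos(pi/77) + 1)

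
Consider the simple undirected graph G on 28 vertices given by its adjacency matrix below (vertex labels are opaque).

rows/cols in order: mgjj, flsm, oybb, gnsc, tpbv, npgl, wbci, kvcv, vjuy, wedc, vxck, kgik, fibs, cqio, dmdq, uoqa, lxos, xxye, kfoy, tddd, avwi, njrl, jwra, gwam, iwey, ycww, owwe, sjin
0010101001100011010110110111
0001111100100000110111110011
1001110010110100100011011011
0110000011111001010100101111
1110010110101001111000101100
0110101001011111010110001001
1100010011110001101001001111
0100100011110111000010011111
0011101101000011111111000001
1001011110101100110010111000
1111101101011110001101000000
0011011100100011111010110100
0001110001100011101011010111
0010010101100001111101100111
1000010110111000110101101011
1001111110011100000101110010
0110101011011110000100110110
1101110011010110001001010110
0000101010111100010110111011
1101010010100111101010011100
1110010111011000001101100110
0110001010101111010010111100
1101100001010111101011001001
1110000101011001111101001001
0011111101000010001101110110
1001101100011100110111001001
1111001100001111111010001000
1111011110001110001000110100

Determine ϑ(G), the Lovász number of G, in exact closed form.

deg(cqio) = 15; N(cqio) = {oybb, npgl, kvcv, wedc, vxck, uoqa, lxos, xxye, kfoy, tddd, njrl, jwra, ycww, owwe, sjin}.
Vertex mgjj has 15 neighbors: oybb, tpbv, wbci, wedc, vxck, dmdq, uoqa, xxye, tddd, avwi, jwra, gwam, ycww, owwe, sjin.
N(kgik) = {oybb, gnsc, npgl, wbci, kvcv, vxck, dmdq, uoqa, lxos, xxye, kfoy, avwi, jwra, gwam, ycww}, |N(kgik)| = 15.
Vertex uoqa has 15 neighbors: mgjj, gnsc, tpbv, npgl, wbci, kvcv, vjuy, kgik, fibs, cqio, tddd, njrl, jwra, gwam, owwe.
Regular of degree 15 on 28 vertices: this is K(8,2), the Kneser graph.
The 3 distinct eigenvalues: [15.0, 1.0, -5.0].
Lovász: ϑ = −28(-5)/(15+-1*(-5)) = 7.
Numerically 7.0000.

7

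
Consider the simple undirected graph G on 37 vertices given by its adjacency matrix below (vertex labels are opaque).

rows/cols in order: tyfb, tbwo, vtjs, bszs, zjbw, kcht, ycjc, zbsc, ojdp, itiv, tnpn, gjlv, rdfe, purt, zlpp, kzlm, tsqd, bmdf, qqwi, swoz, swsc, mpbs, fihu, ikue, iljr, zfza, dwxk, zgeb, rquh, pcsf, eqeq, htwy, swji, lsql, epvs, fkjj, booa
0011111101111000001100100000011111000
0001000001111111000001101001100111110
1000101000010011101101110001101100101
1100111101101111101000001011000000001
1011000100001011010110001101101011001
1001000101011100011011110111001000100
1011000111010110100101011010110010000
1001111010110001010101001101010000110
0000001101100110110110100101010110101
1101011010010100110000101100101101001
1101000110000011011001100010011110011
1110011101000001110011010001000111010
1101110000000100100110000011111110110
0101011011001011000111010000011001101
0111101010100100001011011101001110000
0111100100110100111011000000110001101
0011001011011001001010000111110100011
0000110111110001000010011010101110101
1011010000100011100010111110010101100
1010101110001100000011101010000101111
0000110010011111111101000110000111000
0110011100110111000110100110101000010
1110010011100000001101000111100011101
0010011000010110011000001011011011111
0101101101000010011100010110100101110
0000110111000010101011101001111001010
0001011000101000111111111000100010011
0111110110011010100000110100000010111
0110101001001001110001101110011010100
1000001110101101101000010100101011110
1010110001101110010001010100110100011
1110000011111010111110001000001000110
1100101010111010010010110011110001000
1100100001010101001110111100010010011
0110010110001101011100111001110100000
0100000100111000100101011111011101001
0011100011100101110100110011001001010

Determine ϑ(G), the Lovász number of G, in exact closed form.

sqrt(37)

Vertex kcht has 18 neighbors: tyfb, bszs, zbsc, itiv, gjlv, rdfe, purt, bmdf, qqwi, swsc, mpbs, fihu, ikue, zfza, dwxk, zgeb, eqeq, epvs.
deg(iljr) = 18; N(iljr) = {tbwo, bszs, zjbw, ycjc, zbsc, itiv, zlpp, bmdf, qqwi, swoz, ikue, zfza, dwxk, rquh, htwy, lsql, epvs, fkjj}.
Vertex vtjs has 18 neighbors: tyfb, zjbw, ycjc, gjlv, zlpp, kzlm, tsqd, qqwi, swoz, mpbs, fihu, ikue, zgeb, rquh, eqeq, htwy, epvs, booa.
deg(tnpn) = 18; N(tnpn) = {tyfb, tbwo, bszs, zbsc, ojdp, zlpp, kzlm, bmdf, qqwi, mpbs, fihu, dwxk, pcsf, eqeq, htwy, swji, fkjj, booa}.
Every vertex has degree 18 (N=37); strongly regular (37,18,8,9).
The 3 distinct eigenvalues: [18.0, 2.541381, -3.541381].
ϑ = −N·λ_min/(λ_max−λ_min) = −37·(-sqrt(37)/2 - 1/2)/(18−(-sqrt(37)/2 - 1/2)) = sqrt(37).
ϑ(G) ≈ 6.0827625.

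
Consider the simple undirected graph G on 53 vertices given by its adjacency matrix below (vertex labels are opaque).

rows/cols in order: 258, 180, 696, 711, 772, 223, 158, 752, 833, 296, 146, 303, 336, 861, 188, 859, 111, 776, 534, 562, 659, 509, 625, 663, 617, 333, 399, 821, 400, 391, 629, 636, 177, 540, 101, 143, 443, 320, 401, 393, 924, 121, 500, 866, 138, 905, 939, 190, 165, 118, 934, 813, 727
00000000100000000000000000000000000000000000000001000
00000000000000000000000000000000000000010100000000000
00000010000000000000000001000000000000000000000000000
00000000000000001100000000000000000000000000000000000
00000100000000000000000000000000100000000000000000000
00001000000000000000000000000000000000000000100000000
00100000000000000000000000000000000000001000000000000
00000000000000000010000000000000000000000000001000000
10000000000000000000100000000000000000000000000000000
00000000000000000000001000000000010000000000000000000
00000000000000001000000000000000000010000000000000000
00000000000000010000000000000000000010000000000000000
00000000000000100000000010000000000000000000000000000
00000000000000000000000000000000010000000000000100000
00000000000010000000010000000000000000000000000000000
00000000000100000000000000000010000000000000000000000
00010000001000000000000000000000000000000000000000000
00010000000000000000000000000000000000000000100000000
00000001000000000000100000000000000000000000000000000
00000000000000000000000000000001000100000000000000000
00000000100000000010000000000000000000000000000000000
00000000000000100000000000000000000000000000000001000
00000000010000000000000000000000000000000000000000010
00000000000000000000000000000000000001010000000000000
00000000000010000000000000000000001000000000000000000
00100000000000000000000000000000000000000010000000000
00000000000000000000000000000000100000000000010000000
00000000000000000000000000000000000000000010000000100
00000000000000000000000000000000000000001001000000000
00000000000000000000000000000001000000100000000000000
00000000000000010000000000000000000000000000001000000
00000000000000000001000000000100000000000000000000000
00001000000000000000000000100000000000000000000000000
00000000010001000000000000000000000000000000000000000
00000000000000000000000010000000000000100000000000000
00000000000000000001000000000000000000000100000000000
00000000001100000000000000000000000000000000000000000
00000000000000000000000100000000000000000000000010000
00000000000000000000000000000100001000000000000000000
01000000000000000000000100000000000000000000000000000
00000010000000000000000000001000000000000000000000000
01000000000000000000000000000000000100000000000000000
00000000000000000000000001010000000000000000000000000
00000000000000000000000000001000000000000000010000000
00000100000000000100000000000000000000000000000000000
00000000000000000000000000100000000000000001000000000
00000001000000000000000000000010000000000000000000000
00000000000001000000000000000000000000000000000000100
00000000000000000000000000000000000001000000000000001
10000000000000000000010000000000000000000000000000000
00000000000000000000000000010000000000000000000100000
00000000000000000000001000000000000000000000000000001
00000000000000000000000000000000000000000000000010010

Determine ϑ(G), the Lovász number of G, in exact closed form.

53*cos(pi/53)/(cos(pi/53) + 1)

N(118) = {258, 509}, |N(118)| = 2.
deg(663) = 2; N(663) = {320, 393}.
Vertex 177 has 2 neighbors: 772, 399.
Vertex 188 has 2 neighbors: 336, 509.
Regular of degree 2 on 53 vertices: a single 53-cycle (edge-transitive).
Distinct eigenvalues (to 4 d.p.): [2.0, 1.986, 1.944, 1.8748, 1.7793, 1.6588, 1.515, 1.35, 1.166, 0.9656, 0.7517, 0.5272, 0.2953, 0.0593, -0.1776, -0.412, -0.6405, -0.8601, -1.0676, -1.2602, -1.435, -1.5897, -1.7221, -1.8303, -1.9128, -1.9685, -1.9965].
−53·(-2*cos(pi/53)) / ((2)−(-2*cos(pi/53))) = 53*cos(pi/53)/(cos(pi/53) + 1) = ϑ(G).
ϑ(G) ≈ 26.476709.
Check 26 ≤ 53*cos(pi/53)/(cos(pi/53) + 1) ≤ 27: both strict.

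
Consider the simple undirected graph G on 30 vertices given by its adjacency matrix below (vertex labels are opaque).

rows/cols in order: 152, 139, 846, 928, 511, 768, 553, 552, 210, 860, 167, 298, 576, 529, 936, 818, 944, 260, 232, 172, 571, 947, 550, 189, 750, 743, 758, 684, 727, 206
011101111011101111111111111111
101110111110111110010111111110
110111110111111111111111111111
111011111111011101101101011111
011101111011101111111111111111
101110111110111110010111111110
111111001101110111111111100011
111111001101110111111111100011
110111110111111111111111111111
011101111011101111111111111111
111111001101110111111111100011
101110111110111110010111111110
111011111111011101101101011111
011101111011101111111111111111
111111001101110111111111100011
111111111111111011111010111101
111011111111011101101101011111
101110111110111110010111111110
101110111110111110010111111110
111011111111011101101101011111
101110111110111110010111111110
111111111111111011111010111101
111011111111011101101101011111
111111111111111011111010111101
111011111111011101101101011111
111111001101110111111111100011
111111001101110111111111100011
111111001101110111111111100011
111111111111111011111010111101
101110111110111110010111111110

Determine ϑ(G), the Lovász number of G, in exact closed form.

7

deg(571) = 23; N(571) = {152, 846, 928, 511, 553, 552, 210, 860, 167, 576, 529, 936, 818, 944, 172, 947, 550, 189, 750, 743, 758, 684, 727}.
N(206) = {152, 846, 928, 511, 553, 552, 210, 860, 167, 576, 529, 936, 818, 944, 172, 947, 550, 189, 750, 743, 758, 684, 727}, |N(206)| = 23.
N(139) = {152, 846, 928, 511, 553, 552, 210, 860, 167, 576, 529, 936, 818, 944, 172, 947, 550, 189, 750, 743, 758, 684, 727}, |N(139)| = 23.
deg(743) = 23; N(743) = {152, 139, 846, 928, 511, 768, 210, 860, 298, 576, 529, 818, 944, 260, 232, 172, 571, 947, 550, 189, 750, 727, 206}.
G = K_{7,7,6,4,4,2}: α = 7 = χ(Ḡ), so ϑ = 7.
ϑ(G) ≈ 7.00000.
Lovász sandwich 7 ≤ 7 ≤ 7: collapsed.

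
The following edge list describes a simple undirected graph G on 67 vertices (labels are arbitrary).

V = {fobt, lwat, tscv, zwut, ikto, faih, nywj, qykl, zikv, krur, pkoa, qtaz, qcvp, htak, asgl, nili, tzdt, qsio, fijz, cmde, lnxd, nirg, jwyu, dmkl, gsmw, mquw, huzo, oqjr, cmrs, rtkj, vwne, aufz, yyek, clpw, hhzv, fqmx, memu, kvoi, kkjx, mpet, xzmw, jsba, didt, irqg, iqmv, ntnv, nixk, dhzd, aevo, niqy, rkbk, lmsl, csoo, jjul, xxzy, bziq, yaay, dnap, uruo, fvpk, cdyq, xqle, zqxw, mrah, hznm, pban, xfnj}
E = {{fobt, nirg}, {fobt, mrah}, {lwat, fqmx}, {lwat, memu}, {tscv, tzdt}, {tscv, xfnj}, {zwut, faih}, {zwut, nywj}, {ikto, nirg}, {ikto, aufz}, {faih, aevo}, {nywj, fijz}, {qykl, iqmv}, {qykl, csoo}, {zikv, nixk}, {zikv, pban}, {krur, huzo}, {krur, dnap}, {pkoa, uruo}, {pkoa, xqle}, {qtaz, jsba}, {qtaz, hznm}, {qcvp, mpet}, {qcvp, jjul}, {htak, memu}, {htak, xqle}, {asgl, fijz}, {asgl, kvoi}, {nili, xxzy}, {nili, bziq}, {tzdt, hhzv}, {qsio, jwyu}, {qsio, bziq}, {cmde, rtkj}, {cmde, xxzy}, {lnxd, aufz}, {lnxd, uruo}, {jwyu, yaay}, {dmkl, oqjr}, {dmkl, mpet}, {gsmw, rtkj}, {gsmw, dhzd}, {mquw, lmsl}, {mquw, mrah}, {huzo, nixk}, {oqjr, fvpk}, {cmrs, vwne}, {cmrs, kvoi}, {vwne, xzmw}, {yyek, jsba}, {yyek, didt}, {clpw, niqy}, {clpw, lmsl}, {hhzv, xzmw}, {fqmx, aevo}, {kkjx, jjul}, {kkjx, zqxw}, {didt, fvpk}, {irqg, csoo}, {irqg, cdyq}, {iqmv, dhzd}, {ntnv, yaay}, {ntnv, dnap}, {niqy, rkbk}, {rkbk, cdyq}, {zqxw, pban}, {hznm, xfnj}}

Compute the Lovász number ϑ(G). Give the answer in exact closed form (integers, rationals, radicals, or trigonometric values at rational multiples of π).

67*cos(pi/67)/(cos(pi/67) + 1)

deg(zikv) = 2; N(zikv) = {nixk, pban}.
N(vwne) = {cmrs, xzmw}, |N(vwne)| = 2.
N(gsmw) = {rtkj, dhzd}, |N(gsmw)| = 2.
N(mquw) = {lmsl, mrah}, |N(mquw)| = 2.
deg(v) = 2 for all v (|V|=67); the odd cycle C_{67}.
The 34 distinct eigenvalues: [2.0, 1.99121, 1.96493, 1.92137, 1.86093, 1.78414, 1.69166, 1.58432, 1.46306, 1.32894, 1.18314, 1.02695, 0.86173, 0.68893, 0.51009, 0.32675, 0.14055, -0.04689, -0.23391, -0.41888, -0.60017, -0.77618, -0.94538, -1.10626, -1.25743, -1.39754, -1.52537, -1.6398, -1.73981, -1.82454, -1.89323, -1.94529, -1.98025, -1.9978].
Lovász: ϑ = −67(-2*cos(pi/67))/(2+-(-1)*2*cos(pi/67)) = 67*cos(pi/67)/(cos(pi/67) + 1).
= 33.4816… (decimal).
α=33, χ(Ḡ)=34; ϑ=67*cos(pi/67)/(cos(pi/67) + 1) lies between (both strict).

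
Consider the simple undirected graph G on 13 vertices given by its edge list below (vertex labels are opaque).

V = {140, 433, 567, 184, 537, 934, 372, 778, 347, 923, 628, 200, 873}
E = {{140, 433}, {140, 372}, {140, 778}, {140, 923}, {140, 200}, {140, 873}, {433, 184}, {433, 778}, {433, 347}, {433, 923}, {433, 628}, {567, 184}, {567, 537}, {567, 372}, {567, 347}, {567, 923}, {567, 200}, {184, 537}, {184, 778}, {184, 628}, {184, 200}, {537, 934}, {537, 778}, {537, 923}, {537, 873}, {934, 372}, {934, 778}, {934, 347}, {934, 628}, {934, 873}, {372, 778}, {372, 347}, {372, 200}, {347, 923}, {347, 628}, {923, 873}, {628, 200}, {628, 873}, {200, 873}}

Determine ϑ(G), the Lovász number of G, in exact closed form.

N(184) = {433, 567, 537, 778, 628, 200}, |N(184)| = 6.
Vertex 372 has 6 neighbors: 140, 567, 934, 778, 347, 200.
deg(934) = 6; N(934) = {537, 372, 778, 347, 628, 873}.
N(628) = {433, 184, 934, 347, 200, 873}, |N(628)| = 6.
deg(v) = 6 for all v (|V|=13); Paley(13): SR with (k,λ,μ)=(6,2,3).
spec(A) ≈ [6.0, 1.303, -2.303] (distinct, 3 d.p.).
λ_max=6, λ_min=-sqrt(13)/2 - 1/2; ϑ = −13·λ_min/(λ_max−λ_min) = sqrt(13).
Numerically 3.6055513.

sqrt(13)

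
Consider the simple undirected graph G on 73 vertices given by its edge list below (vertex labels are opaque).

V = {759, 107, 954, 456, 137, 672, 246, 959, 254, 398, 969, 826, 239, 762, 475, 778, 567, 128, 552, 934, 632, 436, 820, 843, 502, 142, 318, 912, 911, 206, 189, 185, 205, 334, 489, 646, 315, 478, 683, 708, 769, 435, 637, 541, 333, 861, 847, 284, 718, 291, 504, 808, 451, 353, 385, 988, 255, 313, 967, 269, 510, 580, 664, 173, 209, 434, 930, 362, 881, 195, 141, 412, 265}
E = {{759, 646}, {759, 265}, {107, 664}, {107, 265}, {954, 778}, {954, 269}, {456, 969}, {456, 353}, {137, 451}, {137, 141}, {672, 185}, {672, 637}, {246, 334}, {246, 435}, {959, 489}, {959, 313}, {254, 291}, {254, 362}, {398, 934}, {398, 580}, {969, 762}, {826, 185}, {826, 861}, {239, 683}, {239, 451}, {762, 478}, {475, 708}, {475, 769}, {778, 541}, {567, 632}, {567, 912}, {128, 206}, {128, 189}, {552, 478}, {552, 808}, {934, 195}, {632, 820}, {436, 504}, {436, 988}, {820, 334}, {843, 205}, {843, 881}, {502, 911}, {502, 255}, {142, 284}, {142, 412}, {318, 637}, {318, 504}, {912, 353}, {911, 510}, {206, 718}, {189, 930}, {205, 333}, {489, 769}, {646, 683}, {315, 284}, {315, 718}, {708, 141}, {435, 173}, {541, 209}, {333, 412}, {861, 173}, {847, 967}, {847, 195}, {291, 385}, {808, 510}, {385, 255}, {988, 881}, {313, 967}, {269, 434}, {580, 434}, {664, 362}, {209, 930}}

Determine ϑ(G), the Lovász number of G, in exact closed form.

73*cos(pi/73)/(cos(pi/73) + 1)

Vertex 206 has 2 neighbors: 128, 718.
Vertex 672 has 2 neighbors: 185, 637.
N(185) = {672, 826}, |N(185)| = 2.
deg(141) = 2; N(141) = {137, 708}.
Every vertex has degree 2 (N=73); connected 2-regular on 73 ⇒ C_{73}.
spec(A) ≈ [2.0, 1.9926, 1.97044, 1.9337, 1.88263, 1.81764, 1.73918, 1.64785, 1.54431, 1.42935, 1.3038, 1.1686, 1.02474, 0.8733, 0.7154, 0.55219, 0.3849, 0.21476, 0.04303, -0.12902, -0.30011, -0.46898, -0.63438, -0.79509, -0.9499, -1.09769, -1.23734, -1.36784, -1.48821, -1.59756, -1.69508, -1.78006, -1.85185, -1.90993, -1.95388, -1.98335, -1.99815] (distinct, 5 d.p.).
ϑ = −N·λ_min/(λ_max−λ_min) = −73·(-2*cos(pi/73))/(2−(-2*cos(pi/73))) = 73*cos(pi/73)/(cos(pi/73) + 1).
= 36.483094774… (decimal).
36 ≤ 73*cos(pi/73)/(cos(pi/73) + 1) ≤ 37: both strict.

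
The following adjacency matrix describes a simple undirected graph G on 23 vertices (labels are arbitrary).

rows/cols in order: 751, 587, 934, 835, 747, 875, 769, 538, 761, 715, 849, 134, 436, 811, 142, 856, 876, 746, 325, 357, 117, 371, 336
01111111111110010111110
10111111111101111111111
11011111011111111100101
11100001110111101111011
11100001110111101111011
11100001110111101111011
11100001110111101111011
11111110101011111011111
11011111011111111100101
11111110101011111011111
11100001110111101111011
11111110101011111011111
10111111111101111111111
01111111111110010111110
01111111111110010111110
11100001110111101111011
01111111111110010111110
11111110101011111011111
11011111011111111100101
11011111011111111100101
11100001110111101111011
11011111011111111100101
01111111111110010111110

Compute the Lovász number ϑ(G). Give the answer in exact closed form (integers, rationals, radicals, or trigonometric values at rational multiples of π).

7

Vertex 811 has 18 neighbors: 587, 934, 835, 747, 875, 769, 538, 761, 715, 849, 134, 436, 856, 746, 325, 357, 117, 371.
N(371) = {751, 587, 835, 747, 875, 769, 538, 715, 849, 134, 436, 811, 142, 856, 876, 746, 117, 336}, |N(371)| = 18.
Vertex 746 has 19 neighbors: 751, 587, 934, 835, 747, 875, 769, 761, 849, 436, 811, 142, 856, 876, 325, 357, 117, 371, 336.
Vertex 587 has 21 neighbors: 751, 934, 835, 747, 875, 769, 538, 761, 715, 849, 134, 811, 142, 856, 876, 746, 325, 357, 117, 371, 336.
Complete multipartite on [7, 5, 5, 4, 2]: sandwich collapses at ϑ=7.
Numerically 7.00000.
Sandwich: α(G)=7 ≤ ϑ(G)=7 ≤ χ(Ḡ)=7 (collapsed).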